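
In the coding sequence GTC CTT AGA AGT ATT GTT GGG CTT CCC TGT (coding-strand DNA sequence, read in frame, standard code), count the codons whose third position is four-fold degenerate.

Codon 1 GTC (Val): third position 4-fold.
Codon 2 CTT (Leu): third position 4-fold.
Codon 3 AGA (Arg): third position 2-fold.
Codon 4 AGT (Ser): third position 2-fold.
Codon 5 ATT (Ile): third position 3-fold.
Codon 6 GTT (Val): third position 4-fold.
Codon 7 GGG (Gly): third position 4-fold.
Codon 8 CTT (Leu): third position 4-fold.
Codon 9 CCC (Pro): third position 4-fold.
Codon 10 TGT (Cys): third position 2-fold.
Four-fold degenerate third positions: 6.

6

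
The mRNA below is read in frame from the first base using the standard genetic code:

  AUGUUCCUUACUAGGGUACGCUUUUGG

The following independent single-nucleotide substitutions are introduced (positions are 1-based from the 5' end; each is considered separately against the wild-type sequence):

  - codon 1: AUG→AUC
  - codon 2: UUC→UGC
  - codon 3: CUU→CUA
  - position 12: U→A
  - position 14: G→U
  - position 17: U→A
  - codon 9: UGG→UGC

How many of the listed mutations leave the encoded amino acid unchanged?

2

Codon 1: AUG (Met) → AUC (Ile) — missense.
Codon 2: UUC (Phe) → UGC (Cys) — missense.
Codon 3: CUU (Leu) → CUA (Leu) — synonymous.
Codon 4: ACU (Thr) → ACA (Thr) — synonymous.
Codon 5: AGG (Arg) → AUG (Met) — missense.
Codon 6: GUA (Val) → GAA (Glu) — missense.
Codon 9: UGG (Trp) → UGC (Cys) — missense.
Synonymous: 2 of 7.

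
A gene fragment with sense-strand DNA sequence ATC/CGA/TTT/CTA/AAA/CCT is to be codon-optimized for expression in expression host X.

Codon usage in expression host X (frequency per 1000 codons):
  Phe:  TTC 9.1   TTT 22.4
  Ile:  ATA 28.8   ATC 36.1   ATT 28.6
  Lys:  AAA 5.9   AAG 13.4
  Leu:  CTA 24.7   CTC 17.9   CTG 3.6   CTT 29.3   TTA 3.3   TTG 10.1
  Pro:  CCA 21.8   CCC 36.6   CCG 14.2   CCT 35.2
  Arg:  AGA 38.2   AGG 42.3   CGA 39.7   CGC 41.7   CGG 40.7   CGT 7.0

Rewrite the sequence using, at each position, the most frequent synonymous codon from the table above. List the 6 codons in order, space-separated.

ATC AGG TTT CTT AAG CCC

Codon 1 (Ile): best is ATC at 36.1.
Codon 2 (Arg): best is AGG at 42.3.
Codon 3 (Phe): best is TTT at 22.4.
Codon 4 (Leu): best is CTT at 29.3.
Codon 5 (Lys): best is AAG at 13.4.
Codon 6 (Pro): best is CCC at 36.6.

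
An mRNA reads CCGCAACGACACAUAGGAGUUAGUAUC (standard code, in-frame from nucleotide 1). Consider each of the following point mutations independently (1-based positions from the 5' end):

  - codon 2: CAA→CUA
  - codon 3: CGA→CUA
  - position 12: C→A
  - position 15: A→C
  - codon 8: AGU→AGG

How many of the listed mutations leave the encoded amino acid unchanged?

Codon 2: CAA (Gln) → CUA (Leu) — missense.
Codon 3: CGA (Arg) → CUA (Leu) — missense.
Codon 4: CAC (His) → CAA (Gln) — missense.
Codon 5: AUA (Ile) → AUC (Ile) — synonymous.
Codon 8: AGU (Ser) → AGG (Arg) — missense.
Synonymous: 1 of 5.

1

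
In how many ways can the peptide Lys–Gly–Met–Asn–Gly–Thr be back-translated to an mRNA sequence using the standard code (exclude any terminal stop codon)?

Lys: 2 codons.
Gly: 4 codons.
Met: 1 codon.
Asn: 2 codons.
Gly: 4 codons.
Thr: 4 codons.
2 × 4 × 1 × 2 × 4 × 4 = 256.

256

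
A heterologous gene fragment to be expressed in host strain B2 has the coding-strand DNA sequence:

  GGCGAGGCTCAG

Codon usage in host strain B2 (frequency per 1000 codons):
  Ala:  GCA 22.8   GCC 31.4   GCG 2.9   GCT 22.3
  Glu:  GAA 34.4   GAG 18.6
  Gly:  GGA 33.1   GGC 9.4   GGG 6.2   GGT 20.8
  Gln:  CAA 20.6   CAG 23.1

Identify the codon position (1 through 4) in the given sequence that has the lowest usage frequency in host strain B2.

1

Codon 1 GGC (Gly): 9.4 per 1000.
Codon 2 GAG (Glu): 18.6 per 1000.
Codon 3 GCT (Ala): 22.3 per 1000.
Codon 4 CAG (Gln): 23.1 per 1000.
Lowest frequency is 9.4 at codon 1.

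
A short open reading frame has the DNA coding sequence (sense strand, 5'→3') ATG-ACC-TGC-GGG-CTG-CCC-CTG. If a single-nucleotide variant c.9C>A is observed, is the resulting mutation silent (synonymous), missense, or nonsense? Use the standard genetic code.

nonsense

Position 9 falls in codon 3: TGC → Cys.
After the substitution the codon is TGA → Stop.
The new codon is a stop codon, so this is a nonsense mutation.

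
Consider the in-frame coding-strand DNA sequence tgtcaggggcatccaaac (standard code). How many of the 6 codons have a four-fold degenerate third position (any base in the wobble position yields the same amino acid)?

2

Codon 1 TGT (Cys): third position 2-fold.
Codon 2 CAG (Gln): third position 2-fold.
Codon 3 GGG (Gly): third position 4-fold.
Codon 4 CAT (His): third position 2-fold.
Codon 5 CCA (Pro): third position 4-fold.
Codon 6 AAC (Asn): third position 2-fold.
Four-fold degenerate third positions: 2.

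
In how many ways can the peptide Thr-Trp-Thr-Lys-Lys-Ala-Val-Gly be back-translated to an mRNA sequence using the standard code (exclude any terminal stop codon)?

4096

Thr: 4 codons.
Trp: 1 codon.
Thr: 4 codons.
Lys: 2 codons.
Lys: 2 codons.
Ala: 4 codons.
Val: 4 codons.
Gly: 4 codons.
4 × 1 × 4 × 2 × 2 × 4 × 4 × 4 = 4096.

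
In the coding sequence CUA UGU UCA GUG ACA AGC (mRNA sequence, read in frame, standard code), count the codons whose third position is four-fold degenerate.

4

Codon 1 CUA (Leu): third position 4-fold.
Codon 2 UGU (Cys): third position 2-fold.
Codon 3 UCA (Ser): third position 4-fold.
Codon 4 GUG (Val): third position 4-fold.
Codon 5 ACA (Thr): third position 4-fold.
Codon 6 AGC (Ser): third position 2-fold.
Four-fold degenerate third positions: 4.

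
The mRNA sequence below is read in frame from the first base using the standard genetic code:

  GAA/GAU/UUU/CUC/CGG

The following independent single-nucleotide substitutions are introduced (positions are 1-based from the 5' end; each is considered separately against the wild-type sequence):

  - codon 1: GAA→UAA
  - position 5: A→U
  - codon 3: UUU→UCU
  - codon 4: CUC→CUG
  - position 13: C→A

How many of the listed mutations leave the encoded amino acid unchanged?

2

Codon 1: GAA (Glu) → UAA (Stop) — nonsense.
Codon 2: GAU (Asp) → GUU (Val) — missense.
Codon 3: UUU (Phe) → UCU (Ser) — missense.
Codon 4: CUC (Leu) → CUG (Leu) — synonymous.
Codon 5: CGG (Arg) → AGG (Arg) — synonymous.
Synonymous: 2 of 5.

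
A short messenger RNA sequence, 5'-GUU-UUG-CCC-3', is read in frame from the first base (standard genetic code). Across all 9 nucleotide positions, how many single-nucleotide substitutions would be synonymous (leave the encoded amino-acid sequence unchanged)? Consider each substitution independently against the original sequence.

8

Codon 1 (GUU, Val): 3 synonymous substitutions.
Codon 2 (UUG, Leu): 2 synonymous substitutions.
Codon 3 (CCC, Pro): 3 synonymous substitutions.
Total: 3 + 2 + 3 = 8.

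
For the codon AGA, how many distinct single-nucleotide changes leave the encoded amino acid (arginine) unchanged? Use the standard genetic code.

Position 1: CGA → 1 synonymous.
Position 2: none → 0 synonymous.
Position 3: AGG → 1 synonymous.
Total: 1 + 0 + 1 = 2.

2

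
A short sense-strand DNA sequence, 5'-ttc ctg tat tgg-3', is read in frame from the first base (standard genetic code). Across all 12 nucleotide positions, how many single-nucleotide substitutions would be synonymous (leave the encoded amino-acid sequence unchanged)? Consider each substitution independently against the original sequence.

6

Codon 1 (TTC, Phe): 1 synonymous substitution.
Codon 2 (CTG, Leu): 4 synonymous substitutions.
Codon 3 (TAT, Tyr): 1 synonymous substitution.
Codon 4 (TGG, Trp): 0 synonymous substitutions.
Total: 1 + 4 + 1 + 0 = 6.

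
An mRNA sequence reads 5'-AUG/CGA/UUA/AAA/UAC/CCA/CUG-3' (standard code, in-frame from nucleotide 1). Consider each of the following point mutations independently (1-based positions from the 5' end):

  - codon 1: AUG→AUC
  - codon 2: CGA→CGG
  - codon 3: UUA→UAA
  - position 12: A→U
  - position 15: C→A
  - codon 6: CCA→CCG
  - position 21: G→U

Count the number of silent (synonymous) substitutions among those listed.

Codon 1: AUG (Met) → AUC (Ile) — missense.
Codon 2: CGA (Arg) → CGG (Arg) — synonymous.
Codon 3: UUA (Leu) → UAA (Stop) — nonsense.
Codon 4: AAA (Lys) → AAU (Asn) — missense.
Codon 5: UAC (Tyr) → UAA (Stop) — nonsense.
Codon 6: CCA (Pro) → CCG (Pro) — synonymous.
Codon 7: CUG (Leu) → CUU (Leu) — synonymous.
Synonymous: 3 of 7.

3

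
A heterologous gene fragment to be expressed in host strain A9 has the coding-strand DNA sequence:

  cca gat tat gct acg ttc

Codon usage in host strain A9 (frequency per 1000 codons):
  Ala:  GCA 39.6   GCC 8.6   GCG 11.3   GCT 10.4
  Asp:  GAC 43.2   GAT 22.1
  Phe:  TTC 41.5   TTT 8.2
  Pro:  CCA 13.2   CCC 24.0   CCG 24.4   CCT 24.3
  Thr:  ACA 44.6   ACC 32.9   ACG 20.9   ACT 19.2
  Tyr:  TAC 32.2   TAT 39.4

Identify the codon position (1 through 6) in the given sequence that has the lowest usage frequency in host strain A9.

Codon 1 CCA (Pro): 13.2 per 1000.
Codon 2 GAT (Asp): 22.1 per 1000.
Codon 3 TAT (Tyr): 39.4 per 1000.
Codon 4 GCT (Ala): 10.4 per 1000.
Codon 5 ACG (Thr): 20.9 per 1000.
Codon 6 TTC (Phe): 41.5 per 1000.
Lowest frequency is 10.4 at codon 4.

4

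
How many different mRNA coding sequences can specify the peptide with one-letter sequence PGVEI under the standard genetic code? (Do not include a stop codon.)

384

Pro: 4 codons.
Gly: 4 codons.
Val: 4 codons.
Glu: 2 codons.
Ile: 3 codons.
4 × 4 × 4 × 2 × 3 = 384.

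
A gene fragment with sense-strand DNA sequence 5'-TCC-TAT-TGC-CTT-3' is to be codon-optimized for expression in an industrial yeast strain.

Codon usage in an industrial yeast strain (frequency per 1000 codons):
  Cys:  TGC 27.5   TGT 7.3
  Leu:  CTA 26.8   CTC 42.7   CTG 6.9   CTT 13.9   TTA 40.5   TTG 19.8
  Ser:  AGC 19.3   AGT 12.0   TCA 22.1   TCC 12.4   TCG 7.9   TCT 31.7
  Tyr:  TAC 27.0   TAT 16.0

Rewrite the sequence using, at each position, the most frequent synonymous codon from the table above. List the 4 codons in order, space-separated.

TCT TAC TGC CTC

Codon 1 (Ser): best is TCT at 31.7.
Codon 2 (Tyr): best is TAC at 27.0.
Codon 3 (Cys): best is TGC at 27.5.
Codon 4 (Leu): best is CTC at 42.7.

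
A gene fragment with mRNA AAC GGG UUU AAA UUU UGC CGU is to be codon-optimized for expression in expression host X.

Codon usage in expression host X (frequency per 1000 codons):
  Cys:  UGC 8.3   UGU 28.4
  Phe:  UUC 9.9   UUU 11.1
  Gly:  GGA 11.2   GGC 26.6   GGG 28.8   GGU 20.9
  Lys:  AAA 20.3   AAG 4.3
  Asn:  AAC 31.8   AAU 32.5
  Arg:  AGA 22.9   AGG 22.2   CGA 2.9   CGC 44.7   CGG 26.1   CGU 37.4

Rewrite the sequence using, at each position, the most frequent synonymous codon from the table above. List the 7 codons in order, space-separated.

AAU GGG UUU AAA UUU UGU CGC

Codon 1 (Asn): best is AAU at 32.5.
Codon 2 (Gly): best is GGG at 28.8.
Codon 3 (Phe): best is UUU at 11.1.
Codon 4 (Lys): best is AAA at 20.3.
Codon 5 (Phe): best is UUU at 11.1.
Codon 6 (Cys): best is UGU at 28.4.
Codon 7 (Arg): best is CGC at 44.7.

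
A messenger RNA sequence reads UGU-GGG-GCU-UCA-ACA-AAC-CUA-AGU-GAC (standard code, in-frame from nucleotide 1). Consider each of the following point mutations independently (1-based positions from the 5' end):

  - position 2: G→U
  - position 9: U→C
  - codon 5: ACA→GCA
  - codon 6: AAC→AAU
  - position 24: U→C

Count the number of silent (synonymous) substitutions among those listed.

3

Codon 1: UGU (Cys) → UUU (Phe) — missense.
Codon 3: GCU (Ala) → GCC (Ala) — synonymous.
Codon 5: ACA (Thr) → GCA (Ala) — missense.
Codon 6: AAC (Asn) → AAU (Asn) — synonymous.
Codon 8: AGU (Ser) → AGC (Ser) — synonymous.
Synonymous: 3 of 5.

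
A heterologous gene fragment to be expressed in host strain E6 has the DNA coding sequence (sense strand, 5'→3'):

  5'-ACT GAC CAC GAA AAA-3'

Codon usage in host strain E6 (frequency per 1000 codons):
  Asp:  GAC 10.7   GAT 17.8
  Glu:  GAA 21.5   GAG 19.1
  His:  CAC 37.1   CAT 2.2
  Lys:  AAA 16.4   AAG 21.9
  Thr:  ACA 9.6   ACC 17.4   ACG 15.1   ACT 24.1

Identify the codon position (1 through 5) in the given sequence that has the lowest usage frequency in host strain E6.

2

Codon 1 ACT (Thr): 24.1 per 1000.
Codon 2 GAC (Asp): 10.7 per 1000.
Codon 3 CAC (His): 37.1 per 1000.
Codon 4 GAA (Glu): 21.5 per 1000.
Codon 5 AAA (Lys): 16.4 per 1000.
Lowest frequency is 10.7 at codon 2.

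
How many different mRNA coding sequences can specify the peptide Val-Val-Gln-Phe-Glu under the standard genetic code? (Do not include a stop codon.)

128

Val: 4 codons.
Val: 4 codons.
Gln: 2 codons.
Phe: 2 codons.
Glu: 2 codons.
4 × 4 × 2 × 2 × 2 = 128.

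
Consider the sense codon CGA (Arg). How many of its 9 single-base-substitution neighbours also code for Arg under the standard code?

4

Position 1: AGA → 1 synonymous.
Position 2: none → 0 synonymous.
Position 3: CGT, CGC, CGG → 3 synonymous.
Total: 1 + 0 + 3 = 4.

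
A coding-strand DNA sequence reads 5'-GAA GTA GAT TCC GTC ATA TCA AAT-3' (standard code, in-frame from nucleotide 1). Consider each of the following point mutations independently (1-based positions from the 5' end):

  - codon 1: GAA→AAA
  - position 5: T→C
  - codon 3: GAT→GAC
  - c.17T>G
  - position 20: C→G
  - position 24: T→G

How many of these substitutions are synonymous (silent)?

1

Codon 1: GAA (Glu) → AAA (Lys) — missense.
Codon 2: GTA (Val) → GCA (Ala) — missense.
Codon 3: GAT (Asp) → GAC (Asp) — synonymous.
Codon 6: ATA (Ile) → AGA (Arg) — missense.
Codon 7: TCA (Ser) → TGA (Stop) — nonsense.
Codon 8: AAT (Asn) → AAG (Lys) — missense.
Synonymous: 1 of 6.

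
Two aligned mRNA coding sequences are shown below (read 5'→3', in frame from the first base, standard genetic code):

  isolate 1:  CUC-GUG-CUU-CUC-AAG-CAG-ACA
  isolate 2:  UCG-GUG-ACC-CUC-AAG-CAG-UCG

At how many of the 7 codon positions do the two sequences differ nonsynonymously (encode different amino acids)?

3

Codon 1: CUC Leu / UCG Ser — nonsynonymous.
Codon 2: GUG Val / GUG Val — identical.
Codon 3: CUU Leu / ACC Thr — nonsynonymous.
Codon 4: CUC Leu / CUC Leu — identical.
Codon 5: AAG Lys / AAG Lys — identical.
Codon 6: CAG Gln / CAG Gln — identical.
Codon 7: ACA Thr / UCG Ser — nonsynonymous.
Nonsynonymous differences: 3.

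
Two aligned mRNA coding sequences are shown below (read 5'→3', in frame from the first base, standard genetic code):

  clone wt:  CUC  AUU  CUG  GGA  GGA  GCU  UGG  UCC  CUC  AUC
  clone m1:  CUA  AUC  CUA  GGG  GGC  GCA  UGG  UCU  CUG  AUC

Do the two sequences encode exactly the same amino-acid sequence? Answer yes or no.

Codon 1: CUC Leu / CUA Leu — synonymous.
Codon 2: AUU Ile / AUC Ile — synonymous.
Codon 3: CUG Leu / CUA Leu — synonymous.
Codon 4: GGA Gly / GGG Gly — synonymous.
Codon 5: GGA Gly / GGC Gly — synonymous.
Codon 6: GCU Ala / GCA Ala — synonymous.
Codon 7: UGG Trp / UGG Trp — identical.
Codon 8: UCC Ser / UCU Ser — synonymous.
Codon 9: CUC Leu / CUG Leu — synonymous.
Codon 10: AUC Ile / AUC Ile — identical.
Nonsynonymous differences: 0 → same protein.

yes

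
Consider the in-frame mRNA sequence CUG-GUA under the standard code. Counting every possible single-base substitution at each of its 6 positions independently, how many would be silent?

Codon 1 (CUG, Leu): 4 synonymous substitutions.
Codon 2 (GUA, Val): 3 synonymous substitutions.
Total: 4 + 3 = 7.

7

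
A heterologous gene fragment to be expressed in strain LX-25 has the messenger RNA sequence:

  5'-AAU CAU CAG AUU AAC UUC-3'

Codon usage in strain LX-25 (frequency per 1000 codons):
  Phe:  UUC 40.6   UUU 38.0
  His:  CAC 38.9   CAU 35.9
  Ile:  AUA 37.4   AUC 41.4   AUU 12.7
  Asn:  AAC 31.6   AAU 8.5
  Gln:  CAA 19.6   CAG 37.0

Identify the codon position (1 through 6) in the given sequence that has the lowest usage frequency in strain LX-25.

1

Codon 1 AAU (Asn): 8.5 per 1000.
Codon 2 CAU (His): 35.9 per 1000.
Codon 3 CAG (Gln): 37.0 per 1000.
Codon 4 AUU (Ile): 12.7 per 1000.
Codon 5 AAC (Asn): 31.6 per 1000.
Codon 6 UUC (Phe): 40.6 per 1000.
Lowest frequency is 8.5 at codon 1.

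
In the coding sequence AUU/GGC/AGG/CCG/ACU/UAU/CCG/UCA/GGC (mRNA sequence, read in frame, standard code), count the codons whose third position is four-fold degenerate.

6

Codon 1 AUU (Ile): third position 3-fold.
Codon 2 GGC (Gly): third position 4-fold.
Codon 3 AGG (Arg): third position 2-fold.
Codon 4 CCG (Pro): third position 4-fold.
Codon 5 ACU (Thr): third position 4-fold.
Codon 6 UAU (Tyr): third position 2-fold.
Codon 7 CCG (Pro): third position 4-fold.
Codon 8 UCA (Ser): third position 4-fold.
Codon 9 GGC (Gly): third position 4-fold.
Four-fold degenerate third positions: 6.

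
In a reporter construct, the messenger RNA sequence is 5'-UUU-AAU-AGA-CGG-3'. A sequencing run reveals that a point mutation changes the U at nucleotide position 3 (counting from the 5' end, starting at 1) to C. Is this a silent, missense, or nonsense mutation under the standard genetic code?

silent

Position 3 falls in codon 1: UUU → Phe.
After the substitution the codon is UUC → Phe.
Both encode Phe, so the change is synonymous.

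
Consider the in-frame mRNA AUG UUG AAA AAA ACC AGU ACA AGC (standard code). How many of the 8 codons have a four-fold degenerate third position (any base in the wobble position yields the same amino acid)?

2

Codon 1 AUG (Met): third position 1-fold.
Codon 2 UUG (Leu): third position 2-fold.
Codon 3 AAA (Lys): third position 2-fold.
Codon 4 AAA (Lys): third position 2-fold.
Codon 5 ACC (Thr): third position 4-fold.
Codon 6 AGU (Ser): third position 2-fold.
Codon 7 ACA (Thr): third position 4-fold.
Codon 8 AGC (Ser): third position 2-fold.
Four-fold degenerate third positions: 2.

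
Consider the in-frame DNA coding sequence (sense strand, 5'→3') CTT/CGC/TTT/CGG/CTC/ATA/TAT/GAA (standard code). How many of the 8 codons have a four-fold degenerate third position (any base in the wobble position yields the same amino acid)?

4

Codon 1 CTT (Leu): third position 4-fold.
Codon 2 CGC (Arg): third position 4-fold.
Codon 3 TTT (Phe): third position 2-fold.
Codon 4 CGG (Arg): third position 4-fold.
Codon 5 CTC (Leu): third position 4-fold.
Codon 6 ATA (Ile): third position 3-fold.
Codon 7 TAT (Tyr): third position 2-fold.
Codon 8 GAA (Glu): third position 2-fold.
Four-fold degenerate third positions: 4.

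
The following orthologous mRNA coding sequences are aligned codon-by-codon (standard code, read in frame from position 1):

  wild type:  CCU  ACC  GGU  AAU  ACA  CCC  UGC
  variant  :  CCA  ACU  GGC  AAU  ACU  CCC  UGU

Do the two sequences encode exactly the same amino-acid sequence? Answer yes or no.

yes

Codon 1: CCU Pro / CCA Pro — synonymous.
Codon 2: ACC Thr / ACU Thr — synonymous.
Codon 3: GGU Gly / GGC Gly — synonymous.
Codon 4: AAU Asn / AAU Asn — identical.
Codon 5: ACA Thr / ACU Thr — synonymous.
Codon 6: CCC Pro / CCC Pro — identical.
Codon 7: UGC Cys / UGU Cys — synonymous.
Nonsynonymous differences: 0 → same protein.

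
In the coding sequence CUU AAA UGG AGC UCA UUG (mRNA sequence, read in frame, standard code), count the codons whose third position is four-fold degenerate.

2

Codon 1 CUU (Leu): third position 4-fold.
Codon 2 AAA (Lys): third position 2-fold.
Codon 3 UGG (Trp): third position 1-fold.
Codon 4 AGC (Ser): third position 2-fold.
Codon 5 UCA (Ser): third position 4-fold.
Codon 6 UUG (Leu): third position 2-fold.
Four-fold degenerate third positions: 2.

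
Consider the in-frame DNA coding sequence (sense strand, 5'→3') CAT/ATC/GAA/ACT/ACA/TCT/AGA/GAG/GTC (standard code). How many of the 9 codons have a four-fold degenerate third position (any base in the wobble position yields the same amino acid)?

Codon 1 CAT (His): third position 2-fold.
Codon 2 ATC (Ile): third position 3-fold.
Codon 3 GAA (Glu): third position 2-fold.
Codon 4 ACT (Thr): third position 4-fold.
Codon 5 ACA (Thr): third position 4-fold.
Codon 6 TCT (Ser): third position 4-fold.
Codon 7 AGA (Arg): third position 2-fold.
Codon 8 GAG (Glu): third position 2-fold.
Codon 9 GTC (Val): third position 4-fold.
Four-fold degenerate third positions: 4.

4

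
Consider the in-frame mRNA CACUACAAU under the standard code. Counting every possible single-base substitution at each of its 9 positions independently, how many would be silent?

Codon 1 (CAC, His): 1 synonymous substitution.
Codon 2 (UAC, Tyr): 1 synonymous substitution.
Codon 3 (AAU, Asn): 1 synonymous substitution.
Total: 1 + 1 + 1 = 3.

3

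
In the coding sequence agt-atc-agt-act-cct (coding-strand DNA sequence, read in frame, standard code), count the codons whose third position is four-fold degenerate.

Codon 1 AGT (Ser): third position 2-fold.
Codon 2 ATC (Ile): third position 3-fold.
Codon 3 AGT (Ser): third position 2-fold.
Codon 4 ACT (Thr): third position 4-fold.
Codon 5 CCT (Pro): third position 4-fold.
Four-fold degenerate third positions: 2.

2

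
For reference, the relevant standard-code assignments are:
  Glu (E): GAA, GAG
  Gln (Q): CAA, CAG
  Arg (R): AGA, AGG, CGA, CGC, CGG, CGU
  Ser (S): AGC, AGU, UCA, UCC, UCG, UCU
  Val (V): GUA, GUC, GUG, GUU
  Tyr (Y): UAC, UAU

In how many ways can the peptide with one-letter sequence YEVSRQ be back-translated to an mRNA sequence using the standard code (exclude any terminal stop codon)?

1152

Tyr: 2 codons.
Glu: 2 codons.
Val: 4 codons.
Ser: 6 codons.
Arg: 6 codons.
Gln: 2 codons.
2 × 2 × 4 × 6 × 6 × 2 = 1152.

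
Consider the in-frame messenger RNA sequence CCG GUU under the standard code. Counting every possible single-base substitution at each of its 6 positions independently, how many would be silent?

Codon 1 (CCG, Pro): 3 synonymous substitutions.
Codon 2 (GUU, Val): 3 synonymous substitutions.
Total: 3 + 3 = 6.

6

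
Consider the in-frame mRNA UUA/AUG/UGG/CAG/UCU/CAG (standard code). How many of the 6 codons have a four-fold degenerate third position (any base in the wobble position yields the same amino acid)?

Codon 1 UUA (Leu): third position 2-fold.
Codon 2 AUG (Met): third position 1-fold.
Codon 3 UGG (Trp): third position 1-fold.
Codon 4 CAG (Gln): third position 2-fold.
Codon 5 UCU (Ser): third position 4-fold.
Codon 6 CAG (Gln): third position 2-fold.
Four-fold degenerate third positions: 1.

1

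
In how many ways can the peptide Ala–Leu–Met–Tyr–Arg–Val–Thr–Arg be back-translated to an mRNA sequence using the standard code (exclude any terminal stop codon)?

27648

Ala: 4 codons.
Leu: 6 codons.
Met: 1 codon.
Tyr: 2 codons.
Arg: 6 codons.
Val: 4 codons.
Thr: 4 codons.
Arg: 6 codons.
4 × 6 × 1 × 2 × 6 × 4 × 4 × 6 = 27648.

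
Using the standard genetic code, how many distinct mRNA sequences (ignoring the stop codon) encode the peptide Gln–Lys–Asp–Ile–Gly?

96

Gln: 2 codons.
Lys: 2 codons.
Asp: 2 codons.
Ile: 3 codons.
Gly: 4 codons.
2 × 2 × 2 × 3 × 4 = 96.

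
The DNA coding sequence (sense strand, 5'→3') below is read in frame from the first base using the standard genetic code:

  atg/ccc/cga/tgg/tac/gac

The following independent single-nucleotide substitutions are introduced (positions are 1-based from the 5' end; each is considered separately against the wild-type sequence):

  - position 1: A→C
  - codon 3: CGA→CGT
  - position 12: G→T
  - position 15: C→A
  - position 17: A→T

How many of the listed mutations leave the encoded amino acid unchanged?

Codon 1: ATG (Met) → CTG (Leu) — missense.
Codon 3: CGA (Arg) → CGT (Arg) — synonymous.
Codon 4: TGG (Trp) → TGT (Cys) — missense.
Codon 5: TAC (Tyr) → TAA (Stop) — nonsense.
Codon 6: GAC (Asp) → GTC (Val) — missense.
Synonymous: 1 of 5.

1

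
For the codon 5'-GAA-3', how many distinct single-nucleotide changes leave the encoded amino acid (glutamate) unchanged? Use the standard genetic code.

1

Position 1: none → 0 synonymous.
Position 2: none → 0 synonymous.
Position 3: GAG → 1 synonymous.
Total: 0 + 0 + 1 = 1.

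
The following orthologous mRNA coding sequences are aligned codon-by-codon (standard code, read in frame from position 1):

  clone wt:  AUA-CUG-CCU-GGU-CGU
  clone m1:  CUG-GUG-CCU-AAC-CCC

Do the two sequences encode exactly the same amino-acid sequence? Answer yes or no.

no

Codon 1: AUA Ile / CUG Leu — nonsynonymous.
Codon 2: CUG Leu / GUG Val — nonsynonymous.
Codon 3: CCU Pro / CCU Pro — identical.
Codon 4: GGU Gly / AAC Asn — nonsynonymous.
Codon 5: CGU Arg / CCC Pro — nonsynonymous.
Nonsynonymous differences: 4 → different protein.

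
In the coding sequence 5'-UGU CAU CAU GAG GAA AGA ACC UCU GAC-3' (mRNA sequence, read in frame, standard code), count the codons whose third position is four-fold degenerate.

2

Codon 1 UGU (Cys): third position 2-fold.
Codon 2 CAU (His): third position 2-fold.
Codon 3 CAU (His): third position 2-fold.
Codon 4 GAG (Glu): third position 2-fold.
Codon 5 GAA (Glu): third position 2-fold.
Codon 6 AGA (Arg): third position 2-fold.
Codon 7 ACC (Thr): third position 4-fold.
Codon 8 UCU (Ser): third position 4-fold.
Codon 9 GAC (Asp): third position 2-fold.
Four-fold degenerate third positions: 2.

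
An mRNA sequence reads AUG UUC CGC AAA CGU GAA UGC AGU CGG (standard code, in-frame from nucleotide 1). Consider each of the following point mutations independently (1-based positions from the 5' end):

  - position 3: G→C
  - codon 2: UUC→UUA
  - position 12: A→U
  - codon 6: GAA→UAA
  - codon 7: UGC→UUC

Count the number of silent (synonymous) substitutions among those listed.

0

Codon 1: AUG (Met) → AUC (Ile) — missense.
Codon 2: UUC (Phe) → UUA (Leu) — missense.
Codon 4: AAA (Lys) → AAU (Asn) — missense.
Codon 6: GAA (Glu) → UAA (Stop) — nonsense.
Codon 7: UGC (Cys) → UUC (Phe) — missense.
Synonymous: 0 of 5.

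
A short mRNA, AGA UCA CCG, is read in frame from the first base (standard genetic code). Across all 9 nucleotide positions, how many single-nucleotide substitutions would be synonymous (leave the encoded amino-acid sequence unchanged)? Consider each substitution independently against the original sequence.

Codon 1 (AGA, Arg): 2 synonymous substitutions.
Codon 2 (UCA, Ser): 3 synonymous substitutions.
Codon 3 (CCG, Pro): 3 synonymous substitutions.
Total: 2 + 3 + 3 = 8.

8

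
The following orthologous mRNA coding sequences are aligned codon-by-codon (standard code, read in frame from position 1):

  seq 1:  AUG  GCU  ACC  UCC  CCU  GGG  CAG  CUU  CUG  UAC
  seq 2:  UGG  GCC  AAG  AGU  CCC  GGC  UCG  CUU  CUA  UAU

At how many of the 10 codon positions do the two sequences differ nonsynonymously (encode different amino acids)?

3

Codon 1: AUG Met / UGG Trp — nonsynonymous.
Codon 2: GCU Ala / GCC Ala — synonymous.
Codon 3: ACC Thr / AAG Lys — nonsynonymous.
Codon 4: UCC Ser / AGU Ser — synonymous.
Codon 5: CCU Pro / CCC Pro — synonymous.
Codon 6: GGG Gly / GGC Gly — synonymous.
Codon 7: CAG Gln / UCG Ser — nonsynonymous.
Codon 8: CUU Leu / CUU Leu — identical.
Codon 9: CUG Leu / CUA Leu — synonymous.
Codon 10: UAC Tyr / UAU Tyr — synonymous.
Nonsynonymous differences: 3.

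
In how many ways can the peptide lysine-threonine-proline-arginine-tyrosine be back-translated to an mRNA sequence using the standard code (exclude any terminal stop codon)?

384

Lys: 2 codons.
Thr: 4 codons.
Pro: 4 codons.
Arg: 6 codons.
Tyr: 2 codons.
2 × 4 × 4 × 6 × 2 = 384.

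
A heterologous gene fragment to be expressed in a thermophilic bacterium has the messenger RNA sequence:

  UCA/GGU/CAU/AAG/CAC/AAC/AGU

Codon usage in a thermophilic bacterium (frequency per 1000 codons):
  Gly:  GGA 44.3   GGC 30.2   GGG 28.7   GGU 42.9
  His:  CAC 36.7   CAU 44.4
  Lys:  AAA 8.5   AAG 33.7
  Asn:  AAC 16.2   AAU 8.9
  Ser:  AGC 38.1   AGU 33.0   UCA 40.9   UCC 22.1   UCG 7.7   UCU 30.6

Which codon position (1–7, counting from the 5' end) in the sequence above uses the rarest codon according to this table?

Codon 1 UCA (Ser): 40.9 per 1000.
Codon 2 GGU (Gly): 42.9 per 1000.
Codon 3 CAU (His): 44.4 per 1000.
Codon 4 AAG (Lys): 33.7 per 1000.
Codon 5 CAC (His): 36.7 per 1000.
Codon 6 AAC (Asn): 16.2 per 1000.
Codon 7 AGU (Ser): 33.0 per 1000.
Lowest frequency is 16.2 at codon 6.

6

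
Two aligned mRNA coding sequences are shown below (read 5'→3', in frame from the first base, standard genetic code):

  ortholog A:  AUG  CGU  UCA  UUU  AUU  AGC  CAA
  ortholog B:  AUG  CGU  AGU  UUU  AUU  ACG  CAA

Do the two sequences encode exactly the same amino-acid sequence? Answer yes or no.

Codon 1: AUG Met / AUG Met — identical.
Codon 2: CGU Arg / CGU Arg — identical.
Codon 3: UCA Ser / AGU Ser — synonymous.
Codon 4: UUU Phe / UUU Phe — identical.
Codon 5: AUU Ile / AUU Ile — identical.
Codon 6: AGC Ser / ACG Thr — nonsynonymous.
Codon 7: CAA Gln / CAA Gln — identical.
Nonsynonymous differences: 1 → different protein.

no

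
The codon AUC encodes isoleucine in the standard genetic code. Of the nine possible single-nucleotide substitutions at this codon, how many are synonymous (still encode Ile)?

Position 1: none → 0 synonymous.
Position 2: none → 0 synonymous.
Position 3: AUU, AUA → 2 synonymous.
Total: 0 + 0 + 2 = 2.

2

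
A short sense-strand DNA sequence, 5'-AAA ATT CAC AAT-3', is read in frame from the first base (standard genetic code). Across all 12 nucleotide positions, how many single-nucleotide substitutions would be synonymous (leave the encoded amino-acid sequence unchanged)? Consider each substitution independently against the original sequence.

5

Codon 1 (AAA, Lys): 1 synonymous substitution.
Codon 2 (ATT, Ile): 2 synonymous substitutions.
Codon 3 (CAC, His): 1 synonymous substitution.
Codon 4 (AAT, Asn): 1 synonymous substitution.
Total: 1 + 2 + 1 + 1 = 5.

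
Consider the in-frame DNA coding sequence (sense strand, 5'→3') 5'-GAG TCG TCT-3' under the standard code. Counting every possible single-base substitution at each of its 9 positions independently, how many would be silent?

Codon 1 (GAG, Glu): 1 synonymous substitution.
Codon 2 (TCG, Ser): 3 synonymous substitutions.
Codon 3 (TCT, Ser): 3 synonymous substitutions.
Total: 1 + 3 + 3 = 7.

7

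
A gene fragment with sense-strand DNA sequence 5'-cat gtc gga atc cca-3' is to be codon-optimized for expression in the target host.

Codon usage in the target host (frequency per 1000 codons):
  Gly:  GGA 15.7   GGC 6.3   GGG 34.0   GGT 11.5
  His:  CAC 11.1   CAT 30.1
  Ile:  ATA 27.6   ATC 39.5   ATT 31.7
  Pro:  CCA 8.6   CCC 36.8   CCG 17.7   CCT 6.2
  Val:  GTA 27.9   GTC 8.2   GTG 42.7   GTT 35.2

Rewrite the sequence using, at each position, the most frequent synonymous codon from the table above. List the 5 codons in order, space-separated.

Codon 1 (His): best is CAT at 30.1.
Codon 2 (Val): best is GTG at 42.7.
Codon 3 (Gly): best is GGG at 34.0.
Codon 4 (Ile): best is ATC at 39.5.
Codon 5 (Pro): best is CCC at 36.8.

CAT GTG GGG ATC CCC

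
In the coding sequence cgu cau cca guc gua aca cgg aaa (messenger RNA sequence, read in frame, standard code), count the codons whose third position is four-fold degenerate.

Codon 1 CGU (Arg): third position 4-fold.
Codon 2 CAU (His): third position 2-fold.
Codon 3 CCA (Pro): third position 4-fold.
Codon 4 GUC (Val): third position 4-fold.
Codon 5 GUA (Val): third position 4-fold.
Codon 6 ACA (Thr): third position 4-fold.
Codon 7 CGG (Arg): third position 4-fold.
Codon 8 AAA (Lys): third position 2-fold.
Four-fold degenerate third positions: 6.

6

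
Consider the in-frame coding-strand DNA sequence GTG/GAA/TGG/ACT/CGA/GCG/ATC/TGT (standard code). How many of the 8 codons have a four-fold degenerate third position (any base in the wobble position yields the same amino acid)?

Codon 1 GTG (Val): third position 4-fold.
Codon 2 GAA (Glu): third position 2-fold.
Codon 3 TGG (Trp): third position 1-fold.
Codon 4 ACT (Thr): third position 4-fold.
Codon 5 CGA (Arg): third position 4-fold.
Codon 6 GCG (Ala): third position 4-fold.
Codon 7 ATC (Ile): third position 3-fold.
Codon 8 TGT (Cys): third position 2-fold.
Four-fold degenerate third positions: 4.

4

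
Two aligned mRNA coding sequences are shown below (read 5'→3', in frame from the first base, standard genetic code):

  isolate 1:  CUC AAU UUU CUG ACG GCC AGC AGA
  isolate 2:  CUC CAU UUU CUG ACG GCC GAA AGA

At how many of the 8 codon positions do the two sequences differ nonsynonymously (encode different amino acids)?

2

Codon 1: CUC Leu / CUC Leu — identical.
Codon 2: AAU Asn / CAU His — nonsynonymous.
Codon 3: UUU Phe / UUU Phe — identical.
Codon 4: CUG Leu / CUG Leu — identical.
Codon 5: ACG Thr / ACG Thr — identical.
Codon 6: GCC Ala / GCC Ala — identical.
Codon 7: AGC Ser / GAA Glu — nonsynonymous.
Codon 8: AGA Arg / AGA Arg — identical.
Nonsynonymous differences: 2.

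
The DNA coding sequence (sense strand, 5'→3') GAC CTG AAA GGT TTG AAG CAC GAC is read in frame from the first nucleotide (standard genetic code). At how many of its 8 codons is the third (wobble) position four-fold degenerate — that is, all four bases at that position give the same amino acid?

Codon 1 GAC (Asp): third position 2-fold.
Codon 2 CTG (Leu): third position 4-fold.
Codon 3 AAA (Lys): third position 2-fold.
Codon 4 GGT (Gly): third position 4-fold.
Codon 5 TTG (Leu): third position 2-fold.
Codon 6 AAG (Lys): third position 2-fold.
Codon 7 CAC (His): third position 2-fold.
Codon 8 GAC (Asp): third position 2-fold.
Four-fold degenerate third positions: 2.

2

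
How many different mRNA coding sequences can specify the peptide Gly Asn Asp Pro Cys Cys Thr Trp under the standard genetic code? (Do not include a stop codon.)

Gly: 4 codons.
Asn: 2 codons.
Asp: 2 codons.
Pro: 4 codons.
Cys: 2 codons.
Cys: 2 codons.
Thr: 4 codons.
Trp: 1 codon.
4 × 2 × 2 × 4 × 2 × 2 × 4 × 1 = 1024.

1024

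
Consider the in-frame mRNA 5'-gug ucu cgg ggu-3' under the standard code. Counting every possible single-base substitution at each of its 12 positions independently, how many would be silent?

Codon 1 (GUG, Val): 3 synonymous substitutions.
Codon 2 (UCU, Ser): 3 synonymous substitutions.
Codon 3 (CGG, Arg): 4 synonymous substitutions.
Codon 4 (GGU, Gly): 3 synonymous substitutions.
Total: 3 + 3 + 4 + 3 = 13.

13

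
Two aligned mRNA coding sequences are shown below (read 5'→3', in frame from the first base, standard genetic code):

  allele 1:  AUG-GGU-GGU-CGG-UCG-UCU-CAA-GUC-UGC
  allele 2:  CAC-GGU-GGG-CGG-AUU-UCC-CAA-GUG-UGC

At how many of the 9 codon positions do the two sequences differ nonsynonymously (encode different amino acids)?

2

Codon 1: AUG Met / CAC His — nonsynonymous.
Codon 2: GGU Gly / GGU Gly — identical.
Codon 3: GGU Gly / GGG Gly — synonymous.
Codon 4: CGG Arg / CGG Arg — identical.
Codon 5: UCG Ser / AUU Ile — nonsynonymous.
Codon 6: UCU Ser / UCC Ser — synonymous.
Codon 7: CAA Gln / CAA Gln — identical.
Codon 8: GUC Val / GUG Val — synonymous.
Codon 9: UGC Cys / UGC Cys — identical.
Nonsynonymous differences: 2.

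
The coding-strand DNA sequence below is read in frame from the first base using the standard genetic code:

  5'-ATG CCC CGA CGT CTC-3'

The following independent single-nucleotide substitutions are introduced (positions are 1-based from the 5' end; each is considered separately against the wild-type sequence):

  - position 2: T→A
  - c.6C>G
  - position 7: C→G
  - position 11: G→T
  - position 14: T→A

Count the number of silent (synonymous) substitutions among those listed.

Codon 1: ATG (Met) → AAG (Lys) — missense.
Codon 2: CCC (Pro) → CCG (Pro) — synonymous.
Codon 3: CGA (Arg) → GGA (Gly) — missense.
Codon 4: CGT (Arg) → CTT (Leu) — missense.
Codon 5: CTC (Leu) → CAC (His) — missense.
Synonymous: 1 of 5.

1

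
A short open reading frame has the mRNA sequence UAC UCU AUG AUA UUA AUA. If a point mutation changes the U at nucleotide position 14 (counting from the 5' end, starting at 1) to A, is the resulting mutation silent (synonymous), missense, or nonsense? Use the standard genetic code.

Position 14 falls in codon 5: UUA → Leu.
After the substitution the codon is UAA → Stop.
The new codon is a stop codon, so this is a nonsense mutation.

nonsense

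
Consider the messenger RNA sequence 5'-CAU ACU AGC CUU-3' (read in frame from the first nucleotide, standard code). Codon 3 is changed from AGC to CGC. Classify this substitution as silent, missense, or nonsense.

Position 7 falls in codon 3: AGC → Ser.
After the substitution the codon is CGC → Arg.
Ser ≠ Arg, so this is a missense mutation.

missense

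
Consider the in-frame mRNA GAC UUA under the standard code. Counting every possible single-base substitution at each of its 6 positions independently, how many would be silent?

Codon 1 (GAC, Asp): 1 synonymous substitution.
Codon 2 (UUA, Leu): 2 synonymous substitutions.
Total: 1 + 2 = 3.

3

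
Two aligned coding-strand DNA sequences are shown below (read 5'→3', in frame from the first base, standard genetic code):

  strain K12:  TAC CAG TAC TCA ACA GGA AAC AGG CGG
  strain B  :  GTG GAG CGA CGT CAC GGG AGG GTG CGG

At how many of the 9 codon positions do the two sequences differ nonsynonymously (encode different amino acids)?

7

Codon 1: TAC Tyr / GTG Val — nonsynonymous.
Codon 2: CAG Gln / GAG Glu — nonsynonymous.
Codon 3: TAC Tyr / CGA Arg — nonsynonymous.
Codon 4: TCA Ser / CGT Arg — nonsynonymous.
Codon 5: ACA Thr / CAC His — nonsynonymous.
Codon 6: GGA Gly / GGG Gly — synonymous.
Codon 7: AAC Asn / AGG Arg — nonsynonymous.
Codon 8: AGG Arg / GTG Val — nonsynonymous.
Codon 9: CGG Arg / CGG Arg — identical.
Nonsynonymous differences: 7.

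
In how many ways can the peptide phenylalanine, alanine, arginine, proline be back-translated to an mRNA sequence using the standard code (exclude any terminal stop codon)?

Phe: 2 codons.
Ala: 4 codons.
Arg: 6 codons.
Pro: 4 codons.
2 × 4 × 6 × 4 = 192.

192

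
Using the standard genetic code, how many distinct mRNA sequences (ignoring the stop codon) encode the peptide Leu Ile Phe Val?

144

Leu: 6 codons.
Ile: 3 codons.
Phe: 2 codons.
Val: 4 codons.
6 × 3 × 2 × 4 = 144.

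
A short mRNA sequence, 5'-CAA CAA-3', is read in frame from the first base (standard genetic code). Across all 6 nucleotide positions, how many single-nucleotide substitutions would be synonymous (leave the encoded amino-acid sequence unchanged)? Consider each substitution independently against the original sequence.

Codon 1 (CAA, Gln): 1 synonymous substitution.
Codon 2 (CAA, Gln): 1 synonymous substitution.
Total: 1 + 1 = 2.

2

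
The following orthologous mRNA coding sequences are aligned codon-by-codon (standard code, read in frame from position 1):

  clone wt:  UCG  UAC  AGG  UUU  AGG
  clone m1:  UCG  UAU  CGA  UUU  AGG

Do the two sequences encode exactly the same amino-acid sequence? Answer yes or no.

Codon 1: UCG Ser / UCG Ser — identical.
Codon 2: UAC Tyr / UAU Tyr — synonymous.
Codon 3: AGG Arg / CGA Arg — synonymous.
Codon 4: UUU Phe / UUU Phe — identical.
Codon 5: AGG Arg / AGG Arg — identical.
Nonsynonymous differences: 0 → same protein.

yes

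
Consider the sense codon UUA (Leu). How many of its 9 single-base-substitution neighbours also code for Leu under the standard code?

Position 1: CUA → 1 synonymous.
Position 2: none → 0 synonymous.
Position 3: UUG → 1 synonymous.
Total: 1 + 0 + 1 = 2.

2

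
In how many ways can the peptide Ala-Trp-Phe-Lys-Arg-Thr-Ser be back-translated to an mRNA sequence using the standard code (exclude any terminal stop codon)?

Ala: 4 codons.
Trp: 1 codon.
Phe: 2 codons.
Lys: 2 codons.
Arg: 6 codons.
Thr: 4 codons.
Ser: 6 codons.
4 × 1 × 2 × 2 × 6 × 4 × 6 = 2304.

2304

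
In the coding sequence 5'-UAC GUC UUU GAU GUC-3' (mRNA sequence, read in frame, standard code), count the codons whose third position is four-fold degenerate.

2

Codon 1 UAC (Tyr): third position 2-fold.
Codon 2 GUC (Val): third position 4-fold.
Codon 3 UUU (Phe): third position 2-fold.
Codon 4 GAU (Asp): third position 2-fold.
Codon 5 GUC (Val): third position 4-fold.
Four-fold degenerate third positions: 2.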